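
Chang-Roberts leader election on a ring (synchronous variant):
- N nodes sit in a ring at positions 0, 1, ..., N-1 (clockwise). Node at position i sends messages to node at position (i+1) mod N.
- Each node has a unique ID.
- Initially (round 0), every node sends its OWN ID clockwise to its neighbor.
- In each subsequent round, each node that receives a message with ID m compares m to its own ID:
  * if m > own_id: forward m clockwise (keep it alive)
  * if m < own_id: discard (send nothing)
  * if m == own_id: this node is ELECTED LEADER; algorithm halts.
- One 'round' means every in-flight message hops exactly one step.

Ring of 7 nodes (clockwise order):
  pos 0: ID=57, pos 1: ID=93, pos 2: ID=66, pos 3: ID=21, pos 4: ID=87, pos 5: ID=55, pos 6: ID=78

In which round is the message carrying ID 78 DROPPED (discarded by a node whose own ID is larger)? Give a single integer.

Round 1: pos1(id93) recv 57: drop; pos2(id66) recv 93: fwd; pos3(id21) recv 66: fwd; pos4(id87) recv 21: drop; pos5(id55) recv 87: fwd; pos6(id78) recv 55: drop; pos0(id57) recv 78: fwd
Round 2: pos3(id21) recv 93: fwd; pos4(id87) recv 66: drop; pos6(id78) recv 87: fwd; pos1(id93) recv 78: drop
Round 3: pos4(id87) recv 93: fwd; pos0(id57) recv 87: fwd
Round 4: pos5(id55) recv 93: fwd; pos1(id93) recv 87: drop
Round 5: pos6(id78) recv 93: fwd
Round 6: pos0(id57) recv 93: fwd
Round 7: pos1(id93) recv 93: ELECTED
Message ID 78 originates at pos 6; dropped at pos 1 in round 2

Answer: 2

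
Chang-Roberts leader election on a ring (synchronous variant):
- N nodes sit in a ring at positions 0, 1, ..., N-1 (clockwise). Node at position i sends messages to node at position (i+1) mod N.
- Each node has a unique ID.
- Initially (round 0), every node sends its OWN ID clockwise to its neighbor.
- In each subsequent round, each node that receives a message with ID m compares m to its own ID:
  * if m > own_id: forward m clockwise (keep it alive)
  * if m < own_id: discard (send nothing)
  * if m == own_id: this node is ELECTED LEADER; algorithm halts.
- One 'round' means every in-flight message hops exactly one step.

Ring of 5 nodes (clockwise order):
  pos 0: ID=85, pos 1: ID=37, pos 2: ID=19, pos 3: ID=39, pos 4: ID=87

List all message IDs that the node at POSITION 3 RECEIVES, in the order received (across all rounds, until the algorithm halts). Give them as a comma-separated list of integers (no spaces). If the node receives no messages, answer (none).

Round 1: pos1(id37) recv 85: fwd; pos2(id19) recv 37: fwd; pos3(id39) recv 19: drop; pos4(id87) recv 39: drop; pos0(id85) recv 87: fwd
Round 2: pos2(id19) recv 85: fwd; pos3(id39) recv 37: drop; pos1(id37) recv 87: fwd
Round 3: pos3(id39) recv 85: fwd; pos2(id19) recv 87: fwd
Round 4: pos4(id87) recv 85: drop; pos3(id39) recv 87: fwd
Round 5: pos4(id87) recv 87: ELECTED

Answer: 19,37,85,87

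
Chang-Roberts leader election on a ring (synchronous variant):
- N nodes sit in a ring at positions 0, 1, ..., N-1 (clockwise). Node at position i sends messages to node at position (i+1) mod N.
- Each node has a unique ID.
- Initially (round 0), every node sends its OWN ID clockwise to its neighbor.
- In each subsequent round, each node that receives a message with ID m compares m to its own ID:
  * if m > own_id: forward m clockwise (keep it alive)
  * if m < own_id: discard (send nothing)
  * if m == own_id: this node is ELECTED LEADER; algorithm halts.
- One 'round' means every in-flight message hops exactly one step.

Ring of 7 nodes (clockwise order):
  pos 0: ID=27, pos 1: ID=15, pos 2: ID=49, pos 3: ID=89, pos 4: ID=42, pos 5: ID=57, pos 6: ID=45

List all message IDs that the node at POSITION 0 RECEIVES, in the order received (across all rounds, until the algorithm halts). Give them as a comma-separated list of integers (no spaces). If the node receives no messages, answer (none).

Answer: 45,57,89

Derivation:
Round 1: pos1(id15) recv 27: fwd; pos2(id49) recv 15: drop; pos3(id89) recv 49: drop; pos4(id42) recv 89: fwd; pos5(id57) recv 42: drop; pos6(id45) recv 57: fwd; pos0(id27) recv 45: fwd
Round 2: pos2(id49) recv 27: drop; pos5(id57) recv 89: fwd; pos0(id27) recv 57: fwd; pos1(id15) recv 45: fwd
Round 3: pos6(id45) recv 89: fwd; pos1(id15) recv 57: fwd; pos2(id49) recv 45: drop
Round 4: pos0(id27) recv 89: fwd; pos2(id49) recv 57: fwd
Round 5: pos1(id15) recv 89: fwd; pos3(id89) recv 57: drop
Round 6: pos2(id49) recv 89: fwd
Round 7: pos3(id89) recv 89: ELECTED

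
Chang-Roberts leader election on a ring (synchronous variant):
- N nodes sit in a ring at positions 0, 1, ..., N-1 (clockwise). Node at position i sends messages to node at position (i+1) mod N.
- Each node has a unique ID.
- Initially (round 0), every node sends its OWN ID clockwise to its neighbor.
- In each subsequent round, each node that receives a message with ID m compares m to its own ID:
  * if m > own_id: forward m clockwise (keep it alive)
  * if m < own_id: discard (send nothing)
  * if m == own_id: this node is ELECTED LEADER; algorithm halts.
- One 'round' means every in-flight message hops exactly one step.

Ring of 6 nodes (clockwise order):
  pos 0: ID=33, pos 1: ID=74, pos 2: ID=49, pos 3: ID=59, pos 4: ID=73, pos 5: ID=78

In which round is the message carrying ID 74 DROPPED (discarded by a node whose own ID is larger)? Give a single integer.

Round 1: pos1(id74) recv 33: drop; pos2(id49) recv 74: fwd; pos3(id59) recv 49: drop; pos4(id73) recv 59: drop; pos5(id78) recv 73: drop; pos0(id33) recv 78: fwd
Round 2: pos3(id59) recv 74: fwd; pos1(id74) recv 78: fwd
Round 3: pos4(id73) recv 74: fwd; pos2(id49) recv 78: fwd
Round 4: pos5(id78) recv 74: drop; pos3(id59) recv 78: fwd
Round 5: pos4(id73) recv 78: fwd
Round 6: pos5(id78) recv 78: ELECTED
Message ID 74 originates at pos 1; dropped at pos 5 in round 4

Answer: 4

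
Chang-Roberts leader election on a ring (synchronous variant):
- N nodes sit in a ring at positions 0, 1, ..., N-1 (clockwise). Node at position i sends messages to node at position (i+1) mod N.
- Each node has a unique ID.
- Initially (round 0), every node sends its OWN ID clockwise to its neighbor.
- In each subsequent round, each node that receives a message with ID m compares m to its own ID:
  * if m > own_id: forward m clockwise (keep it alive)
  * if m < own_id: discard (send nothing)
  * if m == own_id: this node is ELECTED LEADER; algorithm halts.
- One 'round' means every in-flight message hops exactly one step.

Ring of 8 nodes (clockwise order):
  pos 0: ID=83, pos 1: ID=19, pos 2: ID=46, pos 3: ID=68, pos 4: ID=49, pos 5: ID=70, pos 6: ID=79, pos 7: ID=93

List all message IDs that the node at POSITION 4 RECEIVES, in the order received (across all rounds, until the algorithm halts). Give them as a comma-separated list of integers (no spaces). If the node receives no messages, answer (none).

Round 1: pos1(id19) recv 83: fwd; pos2(id46) recv 19: drop; pos3(id68) recv 46: drop; pos4(id49) recv 68: fwd; pos5(id70) recv 49: drop; pos6(id79) recv 70: drop; pos7(id93) recv 79: drop; pos0(id83) recv 93: fwd
Round 2: pos2(id46) recv 83: fwd; pos5(id70) recv 68: drop; pos1(id19) recv 93: fwd
Round 3: pos3(id68) recv 83: fwd; pos2(id46) recv 93: fwd
Round 4: pos4(id49) recv 83: fwd; pos3(id68) recv 93: fwd
Round 5: pos5(id70) recv 83: fwd; pos4(id49) recv 93: fwd
Round 6: pos6(id79) recv 83: fwd; pos5(id70) recv 93: fwd
Round 7: pos7(id93) recv 83: drop; pos6(id79) recv 93: fwd
Round 8: pos7(id93) recv 93: ELECTED

Answer: 68,83,93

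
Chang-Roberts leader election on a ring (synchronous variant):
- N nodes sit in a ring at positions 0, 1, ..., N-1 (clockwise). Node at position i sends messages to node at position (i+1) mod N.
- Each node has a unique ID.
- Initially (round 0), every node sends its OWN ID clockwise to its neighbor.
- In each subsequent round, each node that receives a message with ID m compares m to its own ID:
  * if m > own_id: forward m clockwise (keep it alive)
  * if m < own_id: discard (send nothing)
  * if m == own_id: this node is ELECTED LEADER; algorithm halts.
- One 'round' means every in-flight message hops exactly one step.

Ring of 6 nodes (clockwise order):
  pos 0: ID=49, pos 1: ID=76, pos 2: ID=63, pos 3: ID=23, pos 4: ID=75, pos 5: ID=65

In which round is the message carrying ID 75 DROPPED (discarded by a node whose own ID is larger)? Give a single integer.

Answer: 3

Derivation:
Round 1: pos1(id76) recv 49: drop; pos2(id63) recv 76: fwd; pos3(id23) recv 63: fwd; pos4(id75) recv 23: drop; pos5(id65) recv 75: fwd; pos0(id49) recv 65: fwd
Round 2: pos3(id23) recv 76: fwd; pos4(id75) recv 63: drop; pos0(id49) recv 75: fwd; pos1(id76) recv 65: drop
Round 3: pos4(id75) recv 76: fwd; pos1(id76) recv 75: drop
Round 4: pos5(id65) recv 76: fwd
Round 5: pos0(id49) recv 76: fwd
Round 6: pos1(id76) recv 76: ELECTED
Message ID 75 originates at pos 4; dropped at pos 1 in round 3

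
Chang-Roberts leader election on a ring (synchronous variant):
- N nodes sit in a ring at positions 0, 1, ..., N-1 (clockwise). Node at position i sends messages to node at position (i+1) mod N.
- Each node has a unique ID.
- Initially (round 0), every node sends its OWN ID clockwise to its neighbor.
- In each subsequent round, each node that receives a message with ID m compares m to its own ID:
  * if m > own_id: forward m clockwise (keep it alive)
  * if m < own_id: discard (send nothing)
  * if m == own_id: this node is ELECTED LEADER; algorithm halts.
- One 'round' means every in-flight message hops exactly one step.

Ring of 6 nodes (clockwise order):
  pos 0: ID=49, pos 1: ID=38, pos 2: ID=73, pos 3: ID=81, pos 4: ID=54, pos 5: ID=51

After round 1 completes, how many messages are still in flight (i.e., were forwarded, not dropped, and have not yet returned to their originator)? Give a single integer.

Answer: 4

Derivation:
Round 1: pos1(id38) recv 49: fwd; pos2(id73) recv 38: drop; pos3(id81) recv 73: drop; pos4(id54) recv 81: fwd; pos5(id51) recv 54: fwd; pos0(id49) recv 51: fwd
After round 1: 4 messages still in flight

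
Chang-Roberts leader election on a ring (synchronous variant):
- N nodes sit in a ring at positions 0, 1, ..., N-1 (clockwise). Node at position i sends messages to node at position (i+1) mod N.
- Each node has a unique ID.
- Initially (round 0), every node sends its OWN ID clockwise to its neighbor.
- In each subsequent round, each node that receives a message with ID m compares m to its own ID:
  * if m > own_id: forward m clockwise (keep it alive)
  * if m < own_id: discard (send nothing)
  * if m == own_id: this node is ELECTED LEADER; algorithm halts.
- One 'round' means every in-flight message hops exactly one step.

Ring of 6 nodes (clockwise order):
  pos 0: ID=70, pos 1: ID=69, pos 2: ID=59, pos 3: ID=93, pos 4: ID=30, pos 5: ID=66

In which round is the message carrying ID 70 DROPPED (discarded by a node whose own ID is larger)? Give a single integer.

Answer: 3

Derivation:
Round 1: pos1(id69) recv 70: fwd; pos2(id59) recv 69: fwd; pos3(id93) recv 59: drop; pos4(id30) recv 93: fwd; pos5(id66) recv 30: drop; pos0(id70) recv 66: drop
Round 2: pos2(id59) recv 70: fwd; pos3(id93) recv 69: drop; pos5(id66) recv 93: fwd
Round 3: pos3(id93) recv 70: drop; pos0(id70) recv 93: fwd
Round 4: pos1(id69) recv 93: fwd
Round 5: pos2(id59) recv 93: fwd
Round 6: pos3(id93) recv 93: ELECTED
Message ID 70 originates at pos 0; dropped at pos 3 in round 3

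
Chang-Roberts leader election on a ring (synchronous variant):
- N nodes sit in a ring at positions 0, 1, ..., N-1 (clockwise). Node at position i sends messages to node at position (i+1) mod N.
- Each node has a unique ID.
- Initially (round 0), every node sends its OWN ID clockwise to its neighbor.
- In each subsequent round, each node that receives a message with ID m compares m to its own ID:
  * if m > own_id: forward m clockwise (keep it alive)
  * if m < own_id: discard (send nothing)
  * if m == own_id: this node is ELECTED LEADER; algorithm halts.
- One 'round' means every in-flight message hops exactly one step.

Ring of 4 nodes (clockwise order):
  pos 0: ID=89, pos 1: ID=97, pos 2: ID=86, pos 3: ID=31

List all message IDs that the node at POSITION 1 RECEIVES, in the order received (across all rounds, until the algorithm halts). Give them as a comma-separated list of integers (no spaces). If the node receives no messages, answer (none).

Answer: 89,97

Derivation:
Round 1: pos1(id97) recv 89: drop; pos2(id86) recv 97: fwd; pos3(id31) recv 86: fwd; pos0(id89) recv 31: drop
Round 2: pos3(id31) recv 97: fwd; pos0(id89) recv 86: drop
Round 3: pos0(id89) recv 97: fwd
Round 4: pos1(id97) recv 97: ELECTED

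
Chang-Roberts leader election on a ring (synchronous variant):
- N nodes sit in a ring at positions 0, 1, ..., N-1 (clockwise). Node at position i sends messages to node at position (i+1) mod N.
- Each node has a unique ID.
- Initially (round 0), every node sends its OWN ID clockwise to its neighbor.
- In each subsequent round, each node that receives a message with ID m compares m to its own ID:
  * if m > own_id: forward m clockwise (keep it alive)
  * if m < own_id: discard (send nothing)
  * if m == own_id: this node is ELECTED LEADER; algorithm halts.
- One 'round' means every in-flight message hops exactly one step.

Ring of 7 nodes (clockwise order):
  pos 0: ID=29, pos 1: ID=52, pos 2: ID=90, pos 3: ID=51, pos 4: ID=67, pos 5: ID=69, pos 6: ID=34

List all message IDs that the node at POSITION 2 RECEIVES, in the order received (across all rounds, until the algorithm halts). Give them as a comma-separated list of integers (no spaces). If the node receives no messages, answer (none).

Answer: 52,69,90

Derivation:
Round 1: pos1(id52) recv 29: drop; pos2(id90) recv 52: drop; pos3(id51) recv 90: fwd; pos4(id67) recv 51: drop; pos5(id69) recv 67: drop; pos6(id34) recv 69: fwd; pos0(id29) recv 34: fwd
Round 2: pos4(id67) recv 90: fwd; pos0(id29) recv 69: fwd; pos1(id52) recv 34: drop
Round 3: pos5(id69) recv 90: fwd; pos1(id52) recv 69: fwd
Round 4: pos6(id34) recv 90: fwd; pos2(id90) recv 69: drop
Round 5: pos0(id29) recv 90: fwd
Round 6: pos1(id52) recv 90: fwd
Round 7: pos2(id90) recv 90: ELECTED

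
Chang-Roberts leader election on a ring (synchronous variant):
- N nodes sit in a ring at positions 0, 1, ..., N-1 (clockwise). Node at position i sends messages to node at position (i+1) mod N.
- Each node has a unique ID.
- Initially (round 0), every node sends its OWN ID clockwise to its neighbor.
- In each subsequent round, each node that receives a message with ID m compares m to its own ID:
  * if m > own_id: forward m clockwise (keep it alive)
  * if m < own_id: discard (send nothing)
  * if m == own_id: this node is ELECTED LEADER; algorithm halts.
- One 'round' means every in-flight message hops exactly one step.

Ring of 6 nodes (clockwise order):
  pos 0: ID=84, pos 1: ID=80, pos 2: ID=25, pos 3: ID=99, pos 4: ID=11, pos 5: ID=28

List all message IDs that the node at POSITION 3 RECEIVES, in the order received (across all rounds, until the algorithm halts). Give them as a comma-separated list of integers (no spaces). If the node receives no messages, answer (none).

Answer: 25,80,84,99

Derivation:
Round 1: pos1(id80) recv 84: fwd; pos2(id25) recv 80: fwd; pos3(id99) recv 25: drop; pos4(id11) recv 99: fwd; pos5(id28) recv 11: drop; pos0(id84) recv 28: drop
Round 2: pos2(id25) recv 84: fwd; pos3(id99) recv 80: drop; pos5(id28) recv 99: fwd
Round 3: pos3(id99) recv 84: drop; pos0(id84) recv 99: fwd
Round 4: pos1(id80) recv 99: fwd
Round 5: pos2(id25) recv 99: fwd
Round 6: pos3(id99) recv 99: ELECTED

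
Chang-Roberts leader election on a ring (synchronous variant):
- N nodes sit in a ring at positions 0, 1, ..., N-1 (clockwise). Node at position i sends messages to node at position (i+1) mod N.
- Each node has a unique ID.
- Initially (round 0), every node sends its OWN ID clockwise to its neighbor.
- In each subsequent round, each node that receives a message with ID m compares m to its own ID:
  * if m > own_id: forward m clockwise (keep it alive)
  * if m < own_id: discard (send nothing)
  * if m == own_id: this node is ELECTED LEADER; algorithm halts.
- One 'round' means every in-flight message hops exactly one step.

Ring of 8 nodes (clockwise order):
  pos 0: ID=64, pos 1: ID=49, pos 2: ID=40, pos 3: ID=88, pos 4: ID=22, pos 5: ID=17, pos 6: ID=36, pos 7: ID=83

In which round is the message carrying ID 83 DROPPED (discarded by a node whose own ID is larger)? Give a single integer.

Answer: 4

Derivation:
Round 1: pos1(id49) recv 64: fwd; pos2(id40) recv 49: fwd; pos3(id88) recv 40: drop; pos4(id22) recv 88: fwd; pos5(id17) recv 22: fwd; pos6(id36) recv 17: drop; pos7(id83) recv 36: drop; pos0(id64) recv 83: fwd
Round 2: pos2(id40) recv 64: fwd; pos3(id88) recv 49: drop; pos5(id17) recv 88: fwd; pos6(id36) recv 22: drop; pos1(id49) recv 83: fwd
Round 3: pos3(id88) recv 64: drop; pos6(id36) recv 88: fwd; pos2(id40) recv 83: fwd
Round 4: pos7(id83) recv 88: fwd; pos3(id88) recv 83: drop
Round 5: pos0(id64) recv 88: fwd
Round 6: pos1(id49) recv 88: fwd
Round 7: pos2(id40) recv 88: fwd
Round 8: pos3(id88) recv 88: ELECTED
Message ID 83 originates at pos 7; dropped at pos 3 in round 4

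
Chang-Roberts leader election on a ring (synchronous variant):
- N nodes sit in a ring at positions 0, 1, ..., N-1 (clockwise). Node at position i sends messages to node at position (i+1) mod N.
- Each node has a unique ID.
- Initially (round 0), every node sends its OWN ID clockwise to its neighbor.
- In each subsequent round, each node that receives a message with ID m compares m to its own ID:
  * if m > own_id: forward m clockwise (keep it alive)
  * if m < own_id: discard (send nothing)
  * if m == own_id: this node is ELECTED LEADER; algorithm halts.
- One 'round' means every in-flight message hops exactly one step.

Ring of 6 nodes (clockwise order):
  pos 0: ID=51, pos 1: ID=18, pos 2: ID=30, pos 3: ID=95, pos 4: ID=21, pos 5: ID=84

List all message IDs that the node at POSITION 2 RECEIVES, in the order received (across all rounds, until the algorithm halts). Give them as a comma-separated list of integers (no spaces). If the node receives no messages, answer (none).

Answer: 18,51,84,95

Derivation:
Round 1: pos1(id18) recv 51: fwd; pos2(id30) recv 18: drop; pos3(id95) recv 30: drop; pos4(id21) recv 95: fwd; pos5(id84) recv 21: drop; pos0(id51) recv 84: fwd
Round 2: pos2(id30) recv 51: fwd; pos5(id84) recv 95: fwd; pos1(id18) recv 84: fwd
Round 3: pos3(id95) recv 51: drop; pos0(id51) recv 95: fwd; pos2(id30) recv 84: fwd
Round 4: pos1(id18) recv 95: fwd; pos3(id95) recv 84: drop
Round 5: pos2(id30) recv 95: fwd
Round 6: pos3(id95) recv 95: ELECTED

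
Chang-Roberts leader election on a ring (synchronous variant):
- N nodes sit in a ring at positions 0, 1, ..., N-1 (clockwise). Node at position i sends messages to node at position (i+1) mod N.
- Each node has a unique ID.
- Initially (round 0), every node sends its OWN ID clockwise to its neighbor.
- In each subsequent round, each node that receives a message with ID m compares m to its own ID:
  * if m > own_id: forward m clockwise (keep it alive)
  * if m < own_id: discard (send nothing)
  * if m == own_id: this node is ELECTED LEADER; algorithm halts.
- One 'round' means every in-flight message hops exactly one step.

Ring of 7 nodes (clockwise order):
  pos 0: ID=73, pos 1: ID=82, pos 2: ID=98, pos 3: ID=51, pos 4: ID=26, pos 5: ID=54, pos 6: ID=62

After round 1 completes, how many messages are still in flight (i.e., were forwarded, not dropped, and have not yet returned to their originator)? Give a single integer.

Answer: 2

Derivation:
Round 1: pos1(id82) recv 73: drop; pos2(id98) recv 82: drop; pos3(id51) recv 98: fwd; pos4(id26) recv 51: fwd; pos5(id54) recv 26: drop; pos6(id62) recv 54: drop; pos0(id73) recv 62: drop
After round 1: 2 messages still in flight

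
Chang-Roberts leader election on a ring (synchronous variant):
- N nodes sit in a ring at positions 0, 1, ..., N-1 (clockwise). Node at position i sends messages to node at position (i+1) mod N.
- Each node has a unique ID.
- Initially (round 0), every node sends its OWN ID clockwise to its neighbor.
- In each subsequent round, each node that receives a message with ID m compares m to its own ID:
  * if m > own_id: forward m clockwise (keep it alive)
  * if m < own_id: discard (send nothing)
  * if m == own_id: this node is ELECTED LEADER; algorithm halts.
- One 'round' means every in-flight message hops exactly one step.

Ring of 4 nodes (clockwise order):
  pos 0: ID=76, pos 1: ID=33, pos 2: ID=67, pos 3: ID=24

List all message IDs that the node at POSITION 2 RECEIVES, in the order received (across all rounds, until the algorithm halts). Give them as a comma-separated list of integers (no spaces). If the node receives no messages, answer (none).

Round 1: pos1(id33) recv 76: fwd; pos2(id67) recv 33: drop; pos3(id24) recv 67: fwd; pos0(id76) recv 24: drop
Round 2: pos2(id67) recv 76: fwd; pos0(id76) recv 67: drop
Round 3: pos3(id24) recv 76: fwd
Round 4: pos0(id76) recv 76: ELECTED

Answer: 33,76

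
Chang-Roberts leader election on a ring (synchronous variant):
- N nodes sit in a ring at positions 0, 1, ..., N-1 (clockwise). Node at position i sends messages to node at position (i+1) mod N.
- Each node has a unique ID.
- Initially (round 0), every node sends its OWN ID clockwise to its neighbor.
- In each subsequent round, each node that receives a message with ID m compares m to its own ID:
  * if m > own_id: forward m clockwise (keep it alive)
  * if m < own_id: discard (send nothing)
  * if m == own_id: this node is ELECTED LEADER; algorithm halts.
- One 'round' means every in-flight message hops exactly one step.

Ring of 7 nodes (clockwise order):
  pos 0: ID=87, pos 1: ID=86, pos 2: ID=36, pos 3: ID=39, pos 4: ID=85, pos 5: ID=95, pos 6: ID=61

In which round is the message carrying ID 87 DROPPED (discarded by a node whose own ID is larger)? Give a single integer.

Answer: 5

Derivation:
Round 1: pos1(id86) recv 87: fwd; pos2(id36) recv 86: fwd; pos3(id39) recv 36: drop; pos4(id85) recv 39: drop; pos5(id95) recv 85: drop; pos6(id61) recv 95: fwd; pos0(id87) recv 61: drop
Round 2: pos2(id36) recv 87: fwd; pos3(id39) recv 86: fwd; pos0(id87) recv 95: fwd
Round 3: pos3(id39) recv 87: fwd; pos4(id85) recv 86: fwd; pos1(id86) recv 95: fwd
Round 4: pos4(id85) recv 87: fwd; pos5(id95) recv 86: drop; pos2(id36) recv 95: fwd
Round 5: pos5(id95) recv 87: drop; pos3(id39) recv 95: fwd
Round 6: pos4(id85) recv 95: fwd
Round 7: pos5(id95) recv 95: ELECTED
Message ID 87 originates at pos 0; dropped at pos 5 in round 5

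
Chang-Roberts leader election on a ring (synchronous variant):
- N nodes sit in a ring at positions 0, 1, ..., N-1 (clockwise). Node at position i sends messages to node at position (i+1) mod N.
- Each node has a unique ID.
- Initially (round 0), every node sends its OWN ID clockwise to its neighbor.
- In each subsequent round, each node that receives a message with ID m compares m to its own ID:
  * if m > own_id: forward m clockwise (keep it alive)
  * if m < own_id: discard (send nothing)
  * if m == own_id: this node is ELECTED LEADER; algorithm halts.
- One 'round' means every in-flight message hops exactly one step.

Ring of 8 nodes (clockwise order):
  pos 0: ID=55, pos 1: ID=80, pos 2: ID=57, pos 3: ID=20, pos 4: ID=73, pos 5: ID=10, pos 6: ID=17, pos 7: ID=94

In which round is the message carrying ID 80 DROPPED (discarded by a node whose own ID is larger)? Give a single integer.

Answer: 6

Derivation:
Round 1: pos1(id80) recv 55: drop; pos2(id57) recv 80: fwd; pos3(id20) recv 57: fwd; pos4(id73) recv 20: drop; pos5(id10) recv 73: fwd; pos6(id17) recv 10: drop; pos7(id94) recv 17: drop; pos0(id55) recv 94: fwd
Round 2: pos3(id20) recv 80: fwd; pos4(id73) recv 57: drop; pos6(id17) recv 73: fwd; pos1(id80) recv 94: fwd
Round 3: pos4(id73) recv 80: fwd; pos7(id94) recv 73: drop; pos2(id57) recv 94: fwd
Round 4: pos5(id10) recv 80: fwd; pos3(id20) recv 94: fwd
Round 5: pos6(id17) recv 80: fwd; pos4(id73) recv 94: fwd
Round 6: pos7(id94) recv 80: drop; pos5(id10) recv 94: fwd
Round 7: pos6(id17) recv 94: fwd
Round 8: pos7(id94) recv 94: ELECTED
Message ID 80 originates at pos 1; dropped at pos 7 in round 6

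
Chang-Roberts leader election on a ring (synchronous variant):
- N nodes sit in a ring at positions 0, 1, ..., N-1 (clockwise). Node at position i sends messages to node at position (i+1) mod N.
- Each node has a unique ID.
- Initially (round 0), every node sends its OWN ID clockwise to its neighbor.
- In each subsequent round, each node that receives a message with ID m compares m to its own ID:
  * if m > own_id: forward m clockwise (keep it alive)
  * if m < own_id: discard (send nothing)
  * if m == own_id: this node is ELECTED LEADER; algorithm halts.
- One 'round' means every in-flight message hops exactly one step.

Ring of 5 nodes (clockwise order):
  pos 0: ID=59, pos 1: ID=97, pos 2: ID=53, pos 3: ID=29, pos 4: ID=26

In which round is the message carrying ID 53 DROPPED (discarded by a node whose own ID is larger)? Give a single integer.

Round 1: pos1(id97) recv 59: drop; pos2(id53) recv 97: fwd; pos3(id29) recv 53: fwd; pos4(id26) recv 29: fwd; pos0(id59) recv 26: drop
Round 2: pos3(id29) recv 97: fwd; pos4(id26) recv 53: fwd; pos0(id59) recv 29: drop
Round 3: pos4(id26) recv 97: fwd; pos0(id59) recv 53: drop
Round 4: pos0(id59) recv 97: fwd
Round 5: pos1(id97) recv 97: ELECTED
Message ID 53 originates at pos 2; dropped at pos 0 in round 3

Answer: 3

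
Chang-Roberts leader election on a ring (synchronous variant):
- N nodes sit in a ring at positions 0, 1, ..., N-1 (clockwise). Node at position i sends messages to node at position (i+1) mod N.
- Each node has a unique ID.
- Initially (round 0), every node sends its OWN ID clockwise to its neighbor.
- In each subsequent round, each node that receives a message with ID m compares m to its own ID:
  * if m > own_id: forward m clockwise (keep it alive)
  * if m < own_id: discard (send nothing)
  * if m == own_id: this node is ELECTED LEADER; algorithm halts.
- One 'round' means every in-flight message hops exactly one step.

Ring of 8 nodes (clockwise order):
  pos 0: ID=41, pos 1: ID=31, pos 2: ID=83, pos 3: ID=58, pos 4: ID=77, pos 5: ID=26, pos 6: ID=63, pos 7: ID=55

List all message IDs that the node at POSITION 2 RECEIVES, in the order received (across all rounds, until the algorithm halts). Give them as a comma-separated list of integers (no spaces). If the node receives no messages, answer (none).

Answer: 31,41,55,63,77,83

Derivation:
Round 1: pos1(id31) recv 41: fwd; pos2(id83) recv 31: drop; pos3(id58) recv 83: fwd; pos4(id77) recv 58: drop; pos5(id26) recv 77: fwd; pos6(id63) recv 26: drop; pos7(id55) recv 63: fwd; pos0(id41) recv 55: fwd
Round 2: pos2(id83) recv 41: drop; pos4(id77) recv 83: fwd; pos6(id63) recv 77: fwd; pos0(id41) recv 63: fwd; pos1(id31) recv 55: fwd
Round 3: pos5(id26) recv 83: fwd; pos7(id55) recv 77: fwd; pos1(id31) recv 63: fwd; pos2(id83) recv 55: drop
Round 4: pos6(id63) recv 83: fwd; pos0(id41) recv 77: fwd; pos2(id83) recv 63: drop
Round 5: pos7(id55) recv 83: fwd; pos1(id31) recv 77: fwd
Round 6: pos0(id41) recv 83: fwd; pos2(id83) recv 77: drop
Round 7: pos1(id31) recv 83: fwd
Round 8: pos2(id83) recv 83: ELECTED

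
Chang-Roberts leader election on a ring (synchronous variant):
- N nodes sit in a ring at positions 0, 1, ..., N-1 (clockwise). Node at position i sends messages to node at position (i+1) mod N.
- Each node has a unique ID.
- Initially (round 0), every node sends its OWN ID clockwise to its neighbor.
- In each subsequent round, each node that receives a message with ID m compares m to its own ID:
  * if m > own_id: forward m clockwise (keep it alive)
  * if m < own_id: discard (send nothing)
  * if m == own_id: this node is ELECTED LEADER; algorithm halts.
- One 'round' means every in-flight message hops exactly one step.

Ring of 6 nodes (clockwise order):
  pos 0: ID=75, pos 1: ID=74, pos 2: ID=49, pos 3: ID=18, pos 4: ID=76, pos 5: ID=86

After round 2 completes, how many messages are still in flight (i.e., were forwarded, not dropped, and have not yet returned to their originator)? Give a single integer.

Answer: 3

Derivation:
Round 1: pos1(id74) recv 75: fwd; pos2(id49) recv 74: fwd; pos3(id18) recv 49: fwd; pos4(id76) recv 18: drop; pos5(id86) recv 76: drop; pos0(id75) recv 86: fwd
Round 2: pos2(id49) recv 75: fwd; pos3(id18) recv 74: fwd; pos4(id76) recv 49: drop; pos1(id74) recv 86: fwd
After round 2: 3 messages still in flight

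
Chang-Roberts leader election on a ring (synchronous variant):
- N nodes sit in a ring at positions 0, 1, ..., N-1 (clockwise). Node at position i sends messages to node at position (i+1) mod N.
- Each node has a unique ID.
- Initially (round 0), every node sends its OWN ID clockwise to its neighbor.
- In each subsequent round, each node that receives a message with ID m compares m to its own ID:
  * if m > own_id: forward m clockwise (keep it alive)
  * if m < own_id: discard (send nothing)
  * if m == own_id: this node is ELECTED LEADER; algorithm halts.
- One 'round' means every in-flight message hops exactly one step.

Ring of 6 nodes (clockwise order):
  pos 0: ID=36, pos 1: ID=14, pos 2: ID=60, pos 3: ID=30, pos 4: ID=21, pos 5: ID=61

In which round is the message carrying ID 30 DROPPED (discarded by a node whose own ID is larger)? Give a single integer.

Answer: 2

Derivation:
Round 1: pos1(id14) recv 36: fwd; pos2(id60) recv 14: drop; pos3(id30) recv 60: fwd; pos4(id21) recv 30: fwd; pos5(id61) recv 21: drop; pos0(id36) recv 61: fwd
Round 2: pos2(id60) recv 36: drop; pos4(id21) recv 60: fwd; pos5(id61) recv 30: drop; pos1(id14) recv 61: fwd
Round 3: pos5(id61) recv 60: drop; pos2(id60) recv 61: fwd
Round 4: pos3(id30) recv 61: fwd
Round 5: pos4(id21) recv 61: fwd
Round 6: pos5(id61) recv 61: ELECTED
Message ID 30 originates at pos 3; dropped at pos 5 in round 2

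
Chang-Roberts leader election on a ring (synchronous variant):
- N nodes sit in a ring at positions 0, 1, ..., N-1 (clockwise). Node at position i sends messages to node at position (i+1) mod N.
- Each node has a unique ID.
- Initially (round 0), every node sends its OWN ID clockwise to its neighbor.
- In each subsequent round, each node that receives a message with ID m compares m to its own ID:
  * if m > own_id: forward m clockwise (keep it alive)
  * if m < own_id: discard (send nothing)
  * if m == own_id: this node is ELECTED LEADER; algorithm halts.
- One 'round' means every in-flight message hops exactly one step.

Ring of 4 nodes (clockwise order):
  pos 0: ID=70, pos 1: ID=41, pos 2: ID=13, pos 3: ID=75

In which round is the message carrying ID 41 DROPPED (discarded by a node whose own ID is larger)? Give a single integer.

Answer: 2

Derivation:
Round 1: pos1(id41) recv 70: fwd; pos2(id13) recv 41: fwd; pos3(id75) recv 13: drop; pos0(id70) recv 75: fwd
Round 2: pos2(id13) recv 70: fwd; pos3(id75) recv 41: drop; pos1(id41) recv 75: fwd
Round 3: pos3(id75) recv 70: drop; pos2(id13) recv 75: fwd
Round 4: pos3(id75) recv 75: ELECTED
Message ID 41 originates at pos 1; dropped at pos 3 in round 2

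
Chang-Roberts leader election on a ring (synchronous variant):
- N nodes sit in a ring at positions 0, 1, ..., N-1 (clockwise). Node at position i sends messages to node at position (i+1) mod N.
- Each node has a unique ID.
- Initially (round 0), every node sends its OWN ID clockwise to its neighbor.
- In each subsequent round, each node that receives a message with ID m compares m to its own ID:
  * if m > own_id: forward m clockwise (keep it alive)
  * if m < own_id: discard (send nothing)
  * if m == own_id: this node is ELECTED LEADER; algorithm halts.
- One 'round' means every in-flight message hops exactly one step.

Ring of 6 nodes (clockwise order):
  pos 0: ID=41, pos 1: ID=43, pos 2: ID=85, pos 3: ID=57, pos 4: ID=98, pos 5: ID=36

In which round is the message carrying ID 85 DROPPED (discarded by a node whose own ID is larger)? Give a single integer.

Round 1: pos1(id43) recv 41: drop; pos2(id85) recv 43: drop; pos3(id57) recv 85: fwd; pos4(id98) recv 57: drop; pos5(id36) recv 98: fwd; pos0(id41) recv 36: drop
Round 2: pos4(id98) recv 85: drop; pos0(id41) recv 98: fwd
Round 3: pos1(id43) recv 98: fwd
Round 4: pos2(id85) recv 98: fwd
Round 5: pos3(id57) recv 98: fwd
Round 6: pos4(id98) recv 98: ELECTED
Message ID 85 originates at pos 2; dropped at pos 4 in round 2

Answer: 2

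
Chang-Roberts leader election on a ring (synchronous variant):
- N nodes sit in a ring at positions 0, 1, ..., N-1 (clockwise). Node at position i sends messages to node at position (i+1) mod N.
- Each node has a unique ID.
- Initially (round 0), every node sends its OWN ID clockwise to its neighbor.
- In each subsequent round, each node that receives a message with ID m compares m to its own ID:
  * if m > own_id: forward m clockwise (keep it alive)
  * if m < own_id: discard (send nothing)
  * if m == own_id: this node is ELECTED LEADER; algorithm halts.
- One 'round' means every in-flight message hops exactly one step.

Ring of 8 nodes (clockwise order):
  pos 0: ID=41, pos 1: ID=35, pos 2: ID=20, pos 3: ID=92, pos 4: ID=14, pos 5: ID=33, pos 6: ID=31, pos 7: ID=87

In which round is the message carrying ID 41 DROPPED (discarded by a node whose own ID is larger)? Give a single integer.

Answer: 3

Derivation:
Round 1: pos1(id35) recv 41: fwd; pos2(id20) recv 35: fwd; pos3(id92) recv 20: drop; pos4(id14) recv 92: fwd; pos5(id33) recv 14: drop; pos6(id31) recv 33: fwd; pos7(id87) recv 31: drop; pos0(id41) recv 87: fwd
Round 2: pos2(id20) recv 41: fwd; pos3(id92) recv 35: drop; pos5(id33) recv 92: fwd; pos7(id87) recv 33: drop; pos1(id35) recv 87: fwd
Round 3: pos3(id92) recv 41: drop; pos6(id31) recv 92: fwd; pos2(id20) recv 87: fwd
Round 4: pos7(id87) recv 92: fwd; pos3(id92) recv 87: drop
Round 5: pos0(id41) recv 92: fwd
Round 6: pos1(id35) recv 92: fwd
Round 7: pos2(id20) recv 92: fwd
Round 8: pos3(id92) recv 92: ELECTED
Message ID 41 originates at pos 0; dropped at pos 3 in round 3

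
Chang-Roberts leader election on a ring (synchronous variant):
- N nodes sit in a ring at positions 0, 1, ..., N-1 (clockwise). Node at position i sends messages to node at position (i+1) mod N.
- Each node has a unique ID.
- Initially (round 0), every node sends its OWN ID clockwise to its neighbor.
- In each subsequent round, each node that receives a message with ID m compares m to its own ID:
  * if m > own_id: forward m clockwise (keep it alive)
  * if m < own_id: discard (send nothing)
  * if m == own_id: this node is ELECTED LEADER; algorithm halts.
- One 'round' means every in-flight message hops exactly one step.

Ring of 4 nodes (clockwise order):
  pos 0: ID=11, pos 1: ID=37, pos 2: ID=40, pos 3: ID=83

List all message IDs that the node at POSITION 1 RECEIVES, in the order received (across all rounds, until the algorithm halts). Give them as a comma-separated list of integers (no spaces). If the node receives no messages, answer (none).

Round 1: pos1(id37) recv 11: drop; pos2(id40) recv 37: drop; pos3(id83) recv 40: drop; pos0(id11) recv 83: fwd
Round 2: pos1(id37) recv 83: fwd
Round 3: pos2(id40) recv 83: fwd
Round 4: pos3(id83) recv 83: ELECTED

Answer: 11,83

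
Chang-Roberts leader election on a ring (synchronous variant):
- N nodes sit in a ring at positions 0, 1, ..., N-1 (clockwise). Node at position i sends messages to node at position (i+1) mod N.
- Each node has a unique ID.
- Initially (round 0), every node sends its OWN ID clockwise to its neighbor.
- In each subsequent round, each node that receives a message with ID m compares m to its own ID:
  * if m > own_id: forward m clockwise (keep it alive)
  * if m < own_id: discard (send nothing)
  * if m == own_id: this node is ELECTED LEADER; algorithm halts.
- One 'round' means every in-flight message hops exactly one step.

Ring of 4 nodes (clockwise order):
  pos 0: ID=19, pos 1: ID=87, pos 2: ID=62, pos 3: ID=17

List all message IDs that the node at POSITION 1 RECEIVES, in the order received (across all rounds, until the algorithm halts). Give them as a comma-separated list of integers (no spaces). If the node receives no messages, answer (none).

Round 1: pos1(id87) recv 19: drop; pos2(id62) recv 87: fwd; pos3(id17) recv 62: fwd; pos0(id19) recv 17: drop
Round 2: pos3(id17) recv 87: fwd; pos0(id19) recv 62: fwd
Round 3: pos0(id19) recv 87: fwd; pos1(id87) recv 62: drop
Round 4: pos1(id87) recv 87: ELECTED

Answer: 19,62,87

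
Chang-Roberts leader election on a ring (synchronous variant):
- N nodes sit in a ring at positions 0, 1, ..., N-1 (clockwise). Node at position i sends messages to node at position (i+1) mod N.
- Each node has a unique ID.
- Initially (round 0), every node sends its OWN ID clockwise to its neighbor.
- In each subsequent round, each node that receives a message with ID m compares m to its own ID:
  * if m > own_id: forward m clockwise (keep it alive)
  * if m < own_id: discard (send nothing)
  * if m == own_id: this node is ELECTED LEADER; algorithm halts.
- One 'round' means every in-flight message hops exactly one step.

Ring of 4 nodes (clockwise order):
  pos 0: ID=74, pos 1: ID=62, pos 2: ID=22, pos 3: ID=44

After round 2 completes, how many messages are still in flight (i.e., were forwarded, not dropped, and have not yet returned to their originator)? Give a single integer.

Round 1: pos1(id62) recv 74: fwd; pos2(id22) recv 62: fwd; pos3(id44) recv 22: drop; pos0(id74) recv 44: drop
Round 2: pos2(id22) recv 74: fwd; pos3(id44) recv 62: fwd
After round 2: 2 messages still in flight

Answer: 2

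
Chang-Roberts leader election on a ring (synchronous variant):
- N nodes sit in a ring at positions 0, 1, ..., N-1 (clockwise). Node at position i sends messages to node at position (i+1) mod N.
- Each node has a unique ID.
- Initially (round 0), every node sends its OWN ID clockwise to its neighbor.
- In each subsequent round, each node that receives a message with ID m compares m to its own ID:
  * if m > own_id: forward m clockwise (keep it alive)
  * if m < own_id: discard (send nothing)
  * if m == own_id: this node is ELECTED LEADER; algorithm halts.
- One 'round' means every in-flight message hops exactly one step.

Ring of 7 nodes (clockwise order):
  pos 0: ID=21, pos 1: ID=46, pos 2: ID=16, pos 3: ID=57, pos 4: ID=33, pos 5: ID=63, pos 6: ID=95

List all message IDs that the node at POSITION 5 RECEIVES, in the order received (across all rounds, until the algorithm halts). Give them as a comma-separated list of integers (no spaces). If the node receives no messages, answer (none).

Round 1: pos1(id46) recv 21: drop; pos2(id16) recv 46: fwd; pos3(id57) recv 16: drop; pos4(id33) recv 57: fwd; pos5(id63) recv 33: drop; pos6(id95) recv 63: drop; pos0(id21) recv 95: fwd
Round 2: pos3(id57) recv 46: drop; pos5(id63) recv 57: drop; pos1(id46) recv 95: fwd
Round 3: pos2(id16) recv 95: fwd
Round 4: pos3(id57) recv 95: fwd
Round 5: pos4(id33) recv 95: fwd
Round 6: pos5(id63) recv 95: fwd
Round 7: pos6(id95) recv 95: ELECTED

Answer: 33,57,95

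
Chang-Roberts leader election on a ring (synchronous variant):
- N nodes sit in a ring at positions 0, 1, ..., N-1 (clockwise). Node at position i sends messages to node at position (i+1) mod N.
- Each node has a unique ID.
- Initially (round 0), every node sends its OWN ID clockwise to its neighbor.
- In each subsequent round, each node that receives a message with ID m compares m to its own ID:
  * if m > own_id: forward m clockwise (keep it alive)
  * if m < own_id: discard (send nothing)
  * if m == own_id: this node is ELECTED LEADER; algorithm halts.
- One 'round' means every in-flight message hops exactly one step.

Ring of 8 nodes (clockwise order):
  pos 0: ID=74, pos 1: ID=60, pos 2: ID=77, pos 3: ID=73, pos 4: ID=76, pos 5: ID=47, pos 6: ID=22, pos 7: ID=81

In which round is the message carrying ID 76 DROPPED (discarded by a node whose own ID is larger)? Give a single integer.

Answer: 3

Derivation:
Round 1: pos1(id60) recv 74: fwd; pos2(id77) recv 60: drop; pos3(id73) recv 77: fwd; pos4(id76) recv 73: drop; pos5(id47) recv 76: fwd; pos6(id22) recv 47: fwd; pos7(id81) recv 22: drop; pos0(id74) recv 81: fwd
Round 2: pos2(id77) recv 74: drop; pos4(id76) recv 77: fwd; pos6(id22) recv 76: fwd; pos7(id81) recv 47: drop; pos1(id60) recv 81: fwd
Round 3: pos5(id47) recv 77: fwd; pos7(id81) recv 76: drop; pos2(id77) recv 81: fwd
Round 4: pos6(id22) recv 77: fwd; pos3(id73) recv 81: fwd
Round 5: pos7(id81) recv 77: drop; pos4(id76) recv 81: fwd
Round 6: pos5(id47) recv 81: fwd
Round 7: pos6(id22) recv 81: fwd
Round 8: pos7(id81) recv 81: ELECTED
Message ID 76 originates at pos 4; dropped at pos 7 in round 3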